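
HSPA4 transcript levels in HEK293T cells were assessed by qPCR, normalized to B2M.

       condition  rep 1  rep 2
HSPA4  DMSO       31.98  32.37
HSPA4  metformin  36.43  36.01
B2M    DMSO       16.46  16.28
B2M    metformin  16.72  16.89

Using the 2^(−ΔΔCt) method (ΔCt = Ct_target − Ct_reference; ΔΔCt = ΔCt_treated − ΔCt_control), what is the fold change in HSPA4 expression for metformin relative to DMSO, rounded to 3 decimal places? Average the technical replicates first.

Mean Ct: HSPA4 DMSO 32.175; HSPA4 metformin 36.220; B2M DMSO 16.370; B2M metformin 16.805
ΔCt(DMSO) = 32.175 − 16.370 = 15.805
ΔCt(metformin) = 36.220 − 16.805 = 19.415
ΔΔCt = 19.415 − 15.805 = 3.610
Fold change = 2^(−3.610) = 0.0819

0.082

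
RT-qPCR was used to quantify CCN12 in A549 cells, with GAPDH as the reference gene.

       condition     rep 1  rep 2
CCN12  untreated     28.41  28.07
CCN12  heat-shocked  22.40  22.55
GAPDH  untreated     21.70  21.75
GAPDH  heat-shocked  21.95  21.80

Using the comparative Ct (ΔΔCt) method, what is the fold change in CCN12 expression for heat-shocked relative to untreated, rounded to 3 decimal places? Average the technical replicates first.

60.338

Mean Ct: CCN12 untreated 28.240; CCN12 heat-shocked 22.475; GAPDH untreated 21.725; GAPDH heat-shocked 21.875
ΔCt(untreated) = 28.240 − 21.725 = 6.515
ΔCt(heat-shocked) = 22.475 − 21.875 = 0.600
ΔΔCt = 0.600 − 6.515 = -5.915
Fold change = 2^(−(-5.915)) = 2^5.915 = 60.3382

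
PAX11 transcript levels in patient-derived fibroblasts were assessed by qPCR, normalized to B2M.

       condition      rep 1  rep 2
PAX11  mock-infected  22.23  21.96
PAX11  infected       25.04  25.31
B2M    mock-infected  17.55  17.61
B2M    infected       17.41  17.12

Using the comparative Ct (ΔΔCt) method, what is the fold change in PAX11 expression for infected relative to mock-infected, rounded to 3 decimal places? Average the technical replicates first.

0.095

Mean Ct: PAX11 mock-infected 22.095; PAX11 infected 25.175; B2M mock-infected 17.580; B2M infected 17.265
ΔCt(mock-infected) = 22.095 − 17.580 = 4.515
ΔCt(infected) = 25.175 − 17.265 = 7.910
ΔΔCt = 7.910 − 4.515 = 3.395
Fold change = 2^(−3.395) = 0.0951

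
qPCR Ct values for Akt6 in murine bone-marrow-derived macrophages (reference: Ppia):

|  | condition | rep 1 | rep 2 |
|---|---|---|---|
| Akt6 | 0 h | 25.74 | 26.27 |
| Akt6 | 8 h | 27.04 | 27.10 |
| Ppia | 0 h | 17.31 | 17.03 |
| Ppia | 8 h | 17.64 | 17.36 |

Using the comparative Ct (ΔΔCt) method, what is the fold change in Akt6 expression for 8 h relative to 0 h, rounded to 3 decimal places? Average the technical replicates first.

0.601

Mean Ct: Akt6 0 h 26.005; Akt6 8 h 27.070; Ppia 0 h 17.170; Ppia 8 h 17.500
ΔCt(0 h) = 26.005 − 17.170 = 8.835
ΔCt(8 h) = 27.070 − 17.500 = 9.570
ΔΔCt = 9.570 − 8.835 = 0.735
Fold change = 2^(−0.735) = 0.6008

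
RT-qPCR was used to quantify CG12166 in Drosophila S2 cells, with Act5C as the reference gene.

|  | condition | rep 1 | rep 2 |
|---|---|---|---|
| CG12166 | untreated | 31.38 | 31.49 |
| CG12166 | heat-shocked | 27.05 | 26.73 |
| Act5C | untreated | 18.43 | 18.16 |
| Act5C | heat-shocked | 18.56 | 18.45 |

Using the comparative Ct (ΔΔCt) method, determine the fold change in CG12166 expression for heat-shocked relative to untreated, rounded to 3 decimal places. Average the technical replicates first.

Mean Ct: CG12166 untreated 31.435; CG12166 heat-shocked 26.890; Act5C untreated 18.295; Act5C heat-shocked 18.505
ΔCt(untreated) = 31.435 − 18.295 = 13.140
ΔCt(heat-shocked) = 26.890 − 18.505 = 8.385
ΔΔCt = 8.385 − 13.140 = -4.755
Fold change = 2^(−(-4.755)) = 2^4.755 = 27.0021

27.002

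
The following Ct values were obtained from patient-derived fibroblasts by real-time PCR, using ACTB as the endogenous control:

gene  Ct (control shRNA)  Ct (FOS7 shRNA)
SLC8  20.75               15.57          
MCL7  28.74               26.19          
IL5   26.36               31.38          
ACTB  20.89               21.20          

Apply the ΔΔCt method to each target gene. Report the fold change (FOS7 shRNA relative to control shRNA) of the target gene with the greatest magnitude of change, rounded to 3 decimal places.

SLC8: ΔΔCt = (15.57−21.20) − (20.75−20.89) = -5.63 − (-0.14) = -5.49; fold change = 2^5.49 = 44.942
MCL7: ΔΔCt = (26.19−21.20) − (28.74−20.89) = 4.99 − 7.85 = -2.86; fold change = 2^2.86 = 7.260
IL5: ΔΔCt = (31.38−21.20) − (26.36−20.89) = 10.18 − 5.47 = 4.71; fold change = 2^-4.71 = 0.038
SLC8 has the largest |ΔΔCt| = 5.49.

44.942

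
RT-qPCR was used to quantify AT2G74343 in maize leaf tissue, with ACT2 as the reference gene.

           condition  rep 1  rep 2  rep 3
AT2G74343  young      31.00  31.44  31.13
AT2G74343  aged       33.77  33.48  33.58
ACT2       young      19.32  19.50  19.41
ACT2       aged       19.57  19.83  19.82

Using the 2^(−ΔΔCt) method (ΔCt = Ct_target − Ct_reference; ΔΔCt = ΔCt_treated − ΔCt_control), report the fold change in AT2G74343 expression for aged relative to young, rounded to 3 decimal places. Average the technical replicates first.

0.235

Mean Ct: AT2G74343 young 31.190; AT2G74343 aged 33.610; ACT2 young 19.410; ACT2 aged 19.740
ΔCt(young) = 31.190 − 19.410 = 11.780
ΔCt(aged) = 33.610 − 19.740 = 13.870
ΔΔCt = 13.870 − 11.780 = 2.090
Fold change = 2^(−2.090) = 0.2349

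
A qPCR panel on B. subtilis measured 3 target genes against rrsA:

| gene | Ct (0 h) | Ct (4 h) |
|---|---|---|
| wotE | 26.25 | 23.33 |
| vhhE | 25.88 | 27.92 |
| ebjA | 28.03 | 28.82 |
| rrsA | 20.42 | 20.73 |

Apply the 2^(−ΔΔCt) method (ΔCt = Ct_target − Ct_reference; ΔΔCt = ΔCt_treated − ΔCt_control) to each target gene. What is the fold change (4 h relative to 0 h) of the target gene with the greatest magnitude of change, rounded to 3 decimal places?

wotE: ΔΔCt = (23.33−20.73) − (26.25−20.42) = 2.60 − 5.83 = -3.23; fold change = 2^3.23 = 9.383
vhhE: ΔΔCt = (27.92−20.73) − (25.88−20.42) = 7.19 − 5.46 = 1.73; fold change = 2^-1.73 = 0.301
ebjA: ΔΔCt = (28.82−20.73) − (28.03−20.42) = 8.09 − 7.61 = 0.48; fold change = 2^-0.48 = 0.717
wotE has the largest |ΔΔCt| = 3.23.

9.383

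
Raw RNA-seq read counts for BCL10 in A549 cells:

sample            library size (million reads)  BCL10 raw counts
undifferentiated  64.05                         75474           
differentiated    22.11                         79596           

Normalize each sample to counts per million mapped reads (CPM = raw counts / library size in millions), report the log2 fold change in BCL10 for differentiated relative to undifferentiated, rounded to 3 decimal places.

1.611

CPM(undifferentiated) = 75474 / 64.05 = 1178.3607
CPM(differentiated) = 79596 / 22.11 = 3600.0000
Fold change = 3600.0000 / 1178.3607 = 3.05509
log2(3.05509) = 1.6112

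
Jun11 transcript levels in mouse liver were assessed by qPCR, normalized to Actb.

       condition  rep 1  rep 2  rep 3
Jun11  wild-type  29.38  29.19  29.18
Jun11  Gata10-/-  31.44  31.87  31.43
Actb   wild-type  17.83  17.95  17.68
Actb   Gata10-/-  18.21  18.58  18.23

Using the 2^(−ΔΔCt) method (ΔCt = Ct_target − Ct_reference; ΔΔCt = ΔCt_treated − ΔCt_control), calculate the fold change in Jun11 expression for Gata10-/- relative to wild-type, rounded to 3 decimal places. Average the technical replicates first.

Mean Ct: Jun11 wild-type 29.250; Jun11 Gata10-/- 31.580; Actb wild-type 17.820; Actb Gata10-/- 18.340
ΔCt(wild-type) = 29.250 − 17.820 = 11.430
ΔCt(Gata10-/-) = 31.580 − 18.340 = 13.240
ΔΔCt = 13.240 − 11.430 = 1.810
Fold change = 2^(−1.810) = 0.2852

0.285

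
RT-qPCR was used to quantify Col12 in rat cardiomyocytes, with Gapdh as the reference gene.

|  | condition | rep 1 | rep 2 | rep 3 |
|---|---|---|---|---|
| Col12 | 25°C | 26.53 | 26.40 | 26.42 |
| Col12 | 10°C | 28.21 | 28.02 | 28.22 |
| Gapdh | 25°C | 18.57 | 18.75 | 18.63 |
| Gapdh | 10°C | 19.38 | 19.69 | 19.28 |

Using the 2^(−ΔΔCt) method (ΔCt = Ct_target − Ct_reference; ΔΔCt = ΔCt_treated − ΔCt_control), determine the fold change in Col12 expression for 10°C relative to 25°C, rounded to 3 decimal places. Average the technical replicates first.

Mean Ct: Col12 25°C 26.450; Col12 10°C 28.150; Gapdh 25°C 18.650; Gapdh 10°C 19.450
ΔCt(25°C) = 26.450 − 18.650 = 7.800
ΔCt(10°C) = 28.150 − 19.450 = 8.700
ΔΔCt = 8.700 − 7.800 = 0.900
Fold change = 2^(−0.900) = 0.5359

0.536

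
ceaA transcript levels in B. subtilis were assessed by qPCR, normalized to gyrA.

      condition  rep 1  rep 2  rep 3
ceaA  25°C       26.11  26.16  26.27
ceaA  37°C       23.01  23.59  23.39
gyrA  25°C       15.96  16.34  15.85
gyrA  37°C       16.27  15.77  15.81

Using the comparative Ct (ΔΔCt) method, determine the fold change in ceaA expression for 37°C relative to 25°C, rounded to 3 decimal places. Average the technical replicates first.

Mean Ct: ceaA 25°C 26.180; ceaA 37°C 23.330; gyrA 25°C 16.050; gyrA 37°C 15.950
ΔCt(25°C) = 26.180 − 16.050 = 10.130
ΔCt(37°C) = 23.330 − 15.950 = 7.380
ΔΔCt = 7.380 − 10.130 = -2.750
Fold change = 2^(−(-2.750)) = 2^2.750 = 6.7272

6.727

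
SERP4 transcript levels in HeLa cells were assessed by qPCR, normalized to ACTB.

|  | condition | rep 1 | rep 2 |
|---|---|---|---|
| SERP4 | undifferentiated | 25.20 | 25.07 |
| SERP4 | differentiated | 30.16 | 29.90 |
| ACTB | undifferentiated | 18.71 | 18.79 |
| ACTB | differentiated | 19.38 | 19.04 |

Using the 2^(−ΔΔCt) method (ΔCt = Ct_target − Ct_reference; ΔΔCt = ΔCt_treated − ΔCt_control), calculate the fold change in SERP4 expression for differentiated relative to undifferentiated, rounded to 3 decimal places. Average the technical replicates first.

Mean Ct: SERP4 undifferentiated 25.135; SERP4 differentiated 30.030; ACTB undifferentiated 18.750; ACTB differentiated 19.210
ΔCt(undifferentiated) = 25.135 − 18.750 = 6.385
ΔCt(differentiated) = 30.030 − 19.210 = 10.820
ΔΔCt = 10.820 − 6.385 = 4.435
Fold change = 2^(−4.435) = 0.0462

0.046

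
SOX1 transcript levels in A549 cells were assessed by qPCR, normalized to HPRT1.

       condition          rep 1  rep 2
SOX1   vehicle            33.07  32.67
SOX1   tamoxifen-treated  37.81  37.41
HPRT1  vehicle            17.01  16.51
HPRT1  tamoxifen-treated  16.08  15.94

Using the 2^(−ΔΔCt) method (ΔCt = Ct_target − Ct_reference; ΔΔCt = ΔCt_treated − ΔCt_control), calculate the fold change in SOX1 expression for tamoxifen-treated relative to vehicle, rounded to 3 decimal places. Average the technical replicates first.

0.022

Mean Ct: SOX1 vehicle 32.870; SOX1 tamoxifen-treated 37.610; HPRT1 vehicle 16.760; HPRT1 tamoxifen-treated 16.010
ΔCt(vehicle) = 32.870 − 16.760 = 16.110
ΔCt(tamoxifen-treated) = 37.610 − 16.010 = 21.600
ΔΔCt = 21.600 − 16.110 = 5.490
Fold change = 2^(−5.490) = 0.0223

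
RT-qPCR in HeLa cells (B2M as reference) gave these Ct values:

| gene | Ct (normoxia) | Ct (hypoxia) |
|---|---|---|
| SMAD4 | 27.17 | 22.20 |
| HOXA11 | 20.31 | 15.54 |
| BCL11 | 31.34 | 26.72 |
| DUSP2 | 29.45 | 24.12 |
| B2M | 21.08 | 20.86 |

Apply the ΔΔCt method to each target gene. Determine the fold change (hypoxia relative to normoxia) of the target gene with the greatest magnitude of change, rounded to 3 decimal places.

34.535

SMAD4: ΔΔCt = (22.20−20.86) − (27.17−21.08) = 1.34 − 6.09 = -4.75; fold change = 2^4.75 = 26.909
HOXA11: ΔΔCt = (15.54−20.86) − (20.31−21.08) = -5.32 − (-0.77) = -4.55; fold change = 2^4.55 = 23.425
BCL11: ΔΔCt = (26.72−20.86) − (31.34−21.08) = 5.86 − 10.26 = -4.40; fold change = 2^4.40 = 21.112
DUSP2: ΔΔCt = (24.12−20.86) − (29.45−21.08) = 3.26 − 8.37 = -5.11; fold change = 2^5.11 = 34.535
DUSP2 has the largest |ΔΔCt| = 5.11.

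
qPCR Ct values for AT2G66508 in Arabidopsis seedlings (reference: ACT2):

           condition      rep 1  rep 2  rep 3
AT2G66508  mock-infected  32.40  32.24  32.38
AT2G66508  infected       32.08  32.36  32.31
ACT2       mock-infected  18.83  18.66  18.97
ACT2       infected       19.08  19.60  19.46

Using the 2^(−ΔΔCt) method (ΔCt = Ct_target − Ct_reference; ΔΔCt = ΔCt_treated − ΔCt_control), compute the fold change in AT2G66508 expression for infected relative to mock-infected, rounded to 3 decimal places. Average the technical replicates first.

1.569

Mean Ct: AT2G66508 mock-infected 32.340; AT2G66508 infected 32.250; ACT2 mock-infected 18.820; ACT2 infected 19.380
ΔCt(mock-infected) = 32.340 − 18.820 = 13.520
ΔCt(infected) = 32.250 − 19.380 = 12.870
ΔΔCt = 12.870 − 13.520 = -0.650
Fold change = 2^(−(-0.650)) = 2^0.650 = 1.5692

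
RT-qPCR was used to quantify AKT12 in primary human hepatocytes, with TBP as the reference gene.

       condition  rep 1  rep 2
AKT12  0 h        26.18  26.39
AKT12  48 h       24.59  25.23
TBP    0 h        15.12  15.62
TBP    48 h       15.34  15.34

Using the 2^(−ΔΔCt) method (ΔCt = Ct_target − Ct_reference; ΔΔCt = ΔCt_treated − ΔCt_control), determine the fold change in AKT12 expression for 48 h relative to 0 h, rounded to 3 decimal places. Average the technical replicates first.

Mean Ct: AKT12 0 h 26.285; AKT12 48 h 24.910; TBP 0 h 15.370; TBP 48 h 15.340
ΔCt(0 h) = 26.285 − 15.370 = 10.915
ΔCt(48 h) = 24.910 − 15.340 = 9.570
ΔΔCt = 9.570 − 10.915 = -1.345
Fold change = 2^(−(-1.345)) = 2^1.345 = 2.5403

2.540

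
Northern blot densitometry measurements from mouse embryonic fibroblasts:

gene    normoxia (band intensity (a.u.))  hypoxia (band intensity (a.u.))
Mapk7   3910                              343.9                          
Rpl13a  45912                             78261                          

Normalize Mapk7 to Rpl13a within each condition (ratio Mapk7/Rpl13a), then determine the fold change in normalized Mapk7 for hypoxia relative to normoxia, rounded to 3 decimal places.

Mapk7/Rpl13a (normoxia) = 3910 / 45912 = 0.085163
Mapk7/Rpl13a (hypoxia) = 343.9 / 78261 = 0.0043943
Fold change = 0.0043943 / 0.085163 = 0.0516

0.052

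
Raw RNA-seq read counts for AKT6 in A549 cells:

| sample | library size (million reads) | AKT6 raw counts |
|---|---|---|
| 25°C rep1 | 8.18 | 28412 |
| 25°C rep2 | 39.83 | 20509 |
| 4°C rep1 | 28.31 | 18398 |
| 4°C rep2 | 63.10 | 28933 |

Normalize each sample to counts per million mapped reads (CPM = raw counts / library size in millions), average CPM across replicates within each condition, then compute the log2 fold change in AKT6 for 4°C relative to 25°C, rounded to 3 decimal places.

CPM(25°C rep1) = 28412 / 8.18 = 3473.3496
CPM(25°C rep2) = 20509 / 39.83 = 514.9134
CPM(4°C rep1) = 18398 / 28.31 = 649.8764
CPM(4°C rep2) = 28933 / 63.10 = 458.5261
mean CPM(25°C) = 1994.1315; mean CPM(4°C) = 554.2013
Fold change = 554.2013 / 1994.1315 = 0.27792
log2(0.27792) = -1.8473

-1.847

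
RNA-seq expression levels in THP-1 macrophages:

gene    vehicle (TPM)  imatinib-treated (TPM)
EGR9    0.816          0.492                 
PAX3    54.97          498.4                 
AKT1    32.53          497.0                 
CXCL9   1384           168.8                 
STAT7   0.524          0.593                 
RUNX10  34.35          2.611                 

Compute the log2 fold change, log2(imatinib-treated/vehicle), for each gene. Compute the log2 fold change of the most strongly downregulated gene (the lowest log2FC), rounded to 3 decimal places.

log2(0.492/0.816) = -0.730  (EGR9)
log2(498.4/54.97) = 3.181  (PAX3)
log2(497.0/32.53) = 3.933  (AKT1)
log2(168.8/1384) = -3.035  (CXCL9)
log2(0.593/0.524) = 0.178  (STAT7)
log2(2.611/34.35) = -3.718  (RUNX10)
RUNX10 is most strongly downregulated.

-3.718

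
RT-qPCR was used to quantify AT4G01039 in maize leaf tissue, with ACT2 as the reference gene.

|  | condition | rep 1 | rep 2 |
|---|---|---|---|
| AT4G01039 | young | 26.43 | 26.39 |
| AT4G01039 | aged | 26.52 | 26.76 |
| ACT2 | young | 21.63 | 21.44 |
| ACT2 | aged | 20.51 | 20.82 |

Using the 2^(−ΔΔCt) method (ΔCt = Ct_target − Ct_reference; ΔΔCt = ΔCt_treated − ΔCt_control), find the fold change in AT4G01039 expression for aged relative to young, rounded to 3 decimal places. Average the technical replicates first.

Mean Ct: AT4G01039 young 26.410; AT4G01039 aged 26.640; ACT2 young 21.535; ACT2 aged 20.665
ΔCt(young) = 26.410 − 21.535 = 4.875
ΔCt(aged) = 26.640 − 20.665 = 5.975
ΔΔCt = 5.975 − 4.875 = 1.100
Fold change = 2^(−1.100) = 0.4665

0.467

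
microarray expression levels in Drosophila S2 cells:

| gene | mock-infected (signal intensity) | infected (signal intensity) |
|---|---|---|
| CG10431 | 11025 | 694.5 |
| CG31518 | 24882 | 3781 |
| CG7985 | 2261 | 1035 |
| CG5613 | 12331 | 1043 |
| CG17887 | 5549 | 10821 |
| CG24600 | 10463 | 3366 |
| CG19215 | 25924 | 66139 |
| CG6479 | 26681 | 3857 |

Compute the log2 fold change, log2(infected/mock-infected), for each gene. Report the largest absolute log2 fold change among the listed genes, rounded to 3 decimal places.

3.989

log2(694.5/11025) = -3.989  (CG10431)
log2(3781/24882) = -2.718  (CG31518)
log2(1035/2261) = -1.127  (CG7985)
log2(1043/12331) = -3.563  (CG5613)
log2(10821/5549) = 0.964  (CG17887)
log2(3366/10463) = -1.636  (CG24600)
log2(66139/25924) = 1.351  (CG19215)
log2(3857/26681) = -2.790  (CG6479)
The largest magnitude belongs to CG10431.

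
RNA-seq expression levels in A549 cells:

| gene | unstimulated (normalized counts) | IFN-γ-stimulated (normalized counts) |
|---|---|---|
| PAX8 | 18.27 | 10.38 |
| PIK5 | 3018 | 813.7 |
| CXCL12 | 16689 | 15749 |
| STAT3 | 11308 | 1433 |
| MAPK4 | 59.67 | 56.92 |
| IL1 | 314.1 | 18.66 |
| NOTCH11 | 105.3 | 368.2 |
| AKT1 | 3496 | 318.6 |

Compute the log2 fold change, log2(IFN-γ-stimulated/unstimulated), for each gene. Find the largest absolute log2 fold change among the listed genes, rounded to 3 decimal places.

log2(10.38/18.27) = -0.816  (PAX8)
log2(813.7/3018) = -1.891  (PIK5)
log2(15749/16689) = -0.084  (CXCL12)
log2(1433/11308) = -2.980  (STAT3)
log2(56.92/59.67) = -0.068  (MAPK4)
log2(18.66/314.1) = -4.073  (IL1)
log2(368.2/105.3) = 1.806  (NOTCH11)
log2(318.6/3496) = -3.456  (AKT1)
The largest magnitude belongs to IL1.

4.073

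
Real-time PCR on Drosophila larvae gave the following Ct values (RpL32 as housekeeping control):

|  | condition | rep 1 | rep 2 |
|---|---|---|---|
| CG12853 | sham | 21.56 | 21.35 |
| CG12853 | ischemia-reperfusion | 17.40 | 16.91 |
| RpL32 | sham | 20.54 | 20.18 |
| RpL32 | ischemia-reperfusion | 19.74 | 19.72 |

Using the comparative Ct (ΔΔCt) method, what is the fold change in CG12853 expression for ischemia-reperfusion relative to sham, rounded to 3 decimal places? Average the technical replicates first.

12.729

Mean Ct: CG12853 sham 21.455; CG12853 ischemia-reperfusion 17.155; RpL32 sham 20.360; RpL32 ischemia-reperfusion 19.730
ΔCt(sham) = 21.455 − 20.360 = 1.095
ΔCt(ischemia-reperfusion) = 17.155 − 19.730 = -2.575
ΔΔCt = -2.575 − 1.095 = -3.670
Fold change = 2^(−(-3.670)) = 2^3.670 = 12.7286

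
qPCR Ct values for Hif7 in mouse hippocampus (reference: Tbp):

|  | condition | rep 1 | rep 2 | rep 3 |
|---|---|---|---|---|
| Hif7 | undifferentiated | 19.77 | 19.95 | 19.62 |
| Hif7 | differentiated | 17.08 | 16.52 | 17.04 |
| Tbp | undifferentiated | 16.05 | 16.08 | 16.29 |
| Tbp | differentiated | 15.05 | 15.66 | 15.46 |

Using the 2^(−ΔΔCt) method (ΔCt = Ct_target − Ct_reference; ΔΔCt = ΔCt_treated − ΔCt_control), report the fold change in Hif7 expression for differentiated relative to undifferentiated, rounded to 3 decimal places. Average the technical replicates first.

Mean Ct: Hif7 undifferentiated 19.780; Hif7 differentiated 16.880; Tbp undifferentiated 16.140; Tbp differentiated 15.390
ΔCt(undifferentiated) = 19.780 − 16.140 = 3.640
ΔCt(differentiated) = 16.880 − 15.390 = 1.490
ΔΔCt = 1.490 − 3.640 = -2.150
Fold change = 2^(−(-2.150)) = 2^2.150 = 4.4383

4.438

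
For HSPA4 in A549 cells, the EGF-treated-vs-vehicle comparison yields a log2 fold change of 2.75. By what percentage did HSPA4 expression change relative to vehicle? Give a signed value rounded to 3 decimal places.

Fold change = 2^(2.75) = 6.7272
Percent change = (FC − 1) × 100% = (6.7272 − 1) × 100 = 572.717%

572.717%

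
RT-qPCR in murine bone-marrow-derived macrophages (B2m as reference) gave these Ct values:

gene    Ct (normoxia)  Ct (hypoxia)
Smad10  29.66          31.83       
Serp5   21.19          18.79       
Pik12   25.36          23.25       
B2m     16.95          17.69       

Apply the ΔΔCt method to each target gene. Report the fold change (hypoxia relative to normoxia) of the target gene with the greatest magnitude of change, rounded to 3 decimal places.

8.815

Smad10: ΔΔCt = (31.83−17.69) − (29.66−16.95) = 14.14 − 12.71 = 1.43; fold change = 2^-1.43 = 0.371
Serp5: ΔΔCt = (18.79−17.69) − (21.19−16.95) = 1.10 − 4.24 = -3.14; fold change = 2^3.14 = 8.815
Pik12: ΔΔCt = (23.25−17.69) − (25.36−16.95) = 5.56 − 8.41 = -2.85; fold change = 2^2.85 = 7.210
Serp5 has the largest |ΔΔCt| = 3.14.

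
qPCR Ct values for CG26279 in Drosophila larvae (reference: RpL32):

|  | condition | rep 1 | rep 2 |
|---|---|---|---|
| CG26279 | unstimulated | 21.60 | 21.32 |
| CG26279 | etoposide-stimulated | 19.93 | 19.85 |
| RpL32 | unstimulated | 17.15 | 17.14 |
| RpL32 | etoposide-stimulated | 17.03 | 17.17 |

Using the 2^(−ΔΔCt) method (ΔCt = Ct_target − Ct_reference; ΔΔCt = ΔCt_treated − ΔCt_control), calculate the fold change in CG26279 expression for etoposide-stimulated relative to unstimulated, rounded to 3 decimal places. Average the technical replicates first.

2.878

Mean Ct: CG26279 unstimulated 21.460; CG26279 etoposide-stimulated 19.890; RpL32 unstimulated 17.145; RpL32 etoposide-stimulated 17.100
ΔCt(unstimulated) = 21.460 − 17.145 = 4.315
ΔCt(etoposide-stimulated) = 19.890 − 17.100 = 2.790
ΔΔCt = 2.790 − 4.315 = -1.525
Fold change = 2^(−(-1.525)) = 2^1.525 = 2.8779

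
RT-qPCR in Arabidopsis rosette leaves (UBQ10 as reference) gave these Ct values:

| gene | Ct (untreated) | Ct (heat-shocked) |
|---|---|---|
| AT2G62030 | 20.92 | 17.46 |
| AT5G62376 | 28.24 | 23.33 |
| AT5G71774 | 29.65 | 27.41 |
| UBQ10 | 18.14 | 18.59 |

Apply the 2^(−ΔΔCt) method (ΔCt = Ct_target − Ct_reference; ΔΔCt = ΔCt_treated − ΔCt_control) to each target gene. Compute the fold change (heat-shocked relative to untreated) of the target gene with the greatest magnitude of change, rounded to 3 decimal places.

AT2G62030: ΔΔCt = (17.46−18.59) − (20.92−18.14) = -1.13 − 2.78 = -3.91; fold change = 2^3.91 = 15.032
AT5G62376: ΔΔCt = (23.33−18.59) − (28.24−18.14) = 4.74 − 10.10 = -5.36; fold change = 2^5.36 = 41.070
AT5G71774: ΔΔCt = (27.41−18.59) − (29.65−18.14) = 8.82 − 11.51 = -2.69; fold change = 2^2.69 = 6.453
AT5G62376 has the largest |ΔΔCt| = 5.36.

41.070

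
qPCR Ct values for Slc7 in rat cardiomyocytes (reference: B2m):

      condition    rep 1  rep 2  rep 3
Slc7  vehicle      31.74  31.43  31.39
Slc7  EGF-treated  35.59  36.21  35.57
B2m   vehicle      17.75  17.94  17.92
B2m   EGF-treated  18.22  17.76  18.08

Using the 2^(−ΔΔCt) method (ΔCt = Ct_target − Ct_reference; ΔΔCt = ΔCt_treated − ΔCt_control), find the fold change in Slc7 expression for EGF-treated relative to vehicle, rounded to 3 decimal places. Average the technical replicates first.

Mean Ct: Slc7 vehicle 31.520; Slc7 EGF-treated 35.790; B2m vehicle 17.870; B2m EGF-treated 18.020
ΔCt(vehicle) = 31.520 − 17.870 = 13.650
ΔCt(EGF-treated) = 35.790 − 18.020 = 17.770
ΔΔCt = 17.770 − 13.650 = 4.120
Fold change = 2^(−4.120) = 0.0575

0.058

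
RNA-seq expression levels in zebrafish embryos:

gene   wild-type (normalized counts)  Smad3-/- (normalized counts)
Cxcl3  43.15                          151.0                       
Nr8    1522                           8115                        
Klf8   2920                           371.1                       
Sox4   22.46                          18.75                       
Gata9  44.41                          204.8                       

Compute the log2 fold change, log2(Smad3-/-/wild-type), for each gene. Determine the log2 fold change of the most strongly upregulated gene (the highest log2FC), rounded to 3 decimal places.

2.415

log2(151.0/43.15) = 1.807  (Cxcl3)
log2(8115/1522) = 2.415  (Nr8)
log2(371.1/2920) = -2.976  (Klf8)
log2(18.75/22.46) = -0.260  (Sox4)
log2(204.8/44.41) = 2.205  (Gata9)
Nr8 is most strongly upregulated.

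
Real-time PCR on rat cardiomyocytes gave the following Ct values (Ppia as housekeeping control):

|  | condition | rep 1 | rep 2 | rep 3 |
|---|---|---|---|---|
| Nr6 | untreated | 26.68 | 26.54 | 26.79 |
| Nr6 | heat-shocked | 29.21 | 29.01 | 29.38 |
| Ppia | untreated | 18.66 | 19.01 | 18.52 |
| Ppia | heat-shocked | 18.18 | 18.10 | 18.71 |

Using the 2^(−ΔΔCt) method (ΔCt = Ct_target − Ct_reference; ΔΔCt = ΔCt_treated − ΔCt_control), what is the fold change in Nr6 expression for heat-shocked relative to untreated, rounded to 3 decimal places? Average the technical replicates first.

0.131

Mean Ct: Nr6 untreated 26.670; Nr6 heat-shocked 29.200; Ppia untreated 18.730; Ppia heat-shocked 18.330
ΔCt(untreated) = 26.670 − 18.730 = 7.940
ΔCt(heat-shocked) = 29.200 − 18.330 = 10.870
ΔΔCt = 10.870 − 7.940 = 2.930
Fold change = 2^(−2.930) = 0.1312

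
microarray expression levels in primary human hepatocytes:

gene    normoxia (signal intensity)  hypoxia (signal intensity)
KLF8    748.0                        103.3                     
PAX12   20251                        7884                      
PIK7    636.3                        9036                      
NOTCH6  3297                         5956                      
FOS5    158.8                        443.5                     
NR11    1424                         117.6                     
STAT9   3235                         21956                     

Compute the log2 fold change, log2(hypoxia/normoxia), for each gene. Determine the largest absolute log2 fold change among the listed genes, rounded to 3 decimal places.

3.828

log2(103.3/748.0) = -2.856  (KLF8)
log2(7884/20251) = -1.361  (PAX12)
log2(9036/636.3) = 3.828  (PIK7)
log2(5956/3297) = 0.853  (NOTCH6)
log2(443.5/158.8) = 1.482  (FOS5)
log2(117.6/1424) = -3.598  (NR11)
log2(21956/3235) = 2.763  (STAT9)
The largest magnitude belongs to PIK7.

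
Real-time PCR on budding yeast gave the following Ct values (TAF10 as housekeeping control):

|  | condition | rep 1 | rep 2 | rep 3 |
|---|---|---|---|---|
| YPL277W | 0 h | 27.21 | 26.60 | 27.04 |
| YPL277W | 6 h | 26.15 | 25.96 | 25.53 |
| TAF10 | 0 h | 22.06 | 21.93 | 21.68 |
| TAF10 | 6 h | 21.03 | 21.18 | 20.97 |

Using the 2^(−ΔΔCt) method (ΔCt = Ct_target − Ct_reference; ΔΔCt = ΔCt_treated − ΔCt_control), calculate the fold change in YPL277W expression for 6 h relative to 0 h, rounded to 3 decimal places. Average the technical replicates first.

Mean Ct: YPL277W 0 h 26.950; YPL277W 6 h 25.880; TAF10 0 h 21.890; TAF10 6 h 21.060
ΔCt(0 h) = 26.950 − 21.890 = 5.060
ΔCt(6 h) = 25.880 − 21.060 = 4.820
ΔΔCt = 4.820 − 5.060 = -0.240
Fold change = 2^(−(-0.240)) = 2^0.240 = 1.1810

1.181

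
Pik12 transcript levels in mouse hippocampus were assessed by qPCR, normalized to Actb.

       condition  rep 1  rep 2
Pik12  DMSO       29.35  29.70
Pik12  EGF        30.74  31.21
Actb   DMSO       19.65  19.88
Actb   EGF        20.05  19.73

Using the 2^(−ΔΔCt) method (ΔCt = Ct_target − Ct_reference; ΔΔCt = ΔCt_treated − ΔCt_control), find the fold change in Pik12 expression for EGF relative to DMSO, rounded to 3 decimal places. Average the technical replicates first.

Mean Ct: Pik12 DMSO 29.525; Pik12 EGF 30.975; Actb DMSO 19.765; Actb EGF 19.890
ΔCt(DMSO) = 29.525 − 19.765 = 9.760
ΔCt(EGF) = 30.975 − 19.890 = 11.085
ΔΔCt = 11.085 − 9.760 = 1.325
Fold change = 2^(−1.325) = 0.3991

0.399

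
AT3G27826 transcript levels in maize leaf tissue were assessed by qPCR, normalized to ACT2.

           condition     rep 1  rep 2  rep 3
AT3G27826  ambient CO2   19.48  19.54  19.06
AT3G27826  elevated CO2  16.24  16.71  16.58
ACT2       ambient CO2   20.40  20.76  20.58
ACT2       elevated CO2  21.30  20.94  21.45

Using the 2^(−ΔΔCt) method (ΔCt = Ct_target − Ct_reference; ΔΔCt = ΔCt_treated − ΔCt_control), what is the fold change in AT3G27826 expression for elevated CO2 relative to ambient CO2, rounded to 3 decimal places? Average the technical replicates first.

Mean Ct: AT3G27826 ambient CO2 19.360; AT3G27826 elevated CO2 16.510; ACT2 ambient CO2 20.580; ACT2 elevated CO2 21.230
ΔCt(ambient CO2) = 19.360 − 20.580 = -1.220
ΔCt(elevated CO2) = 16.510 − 21.230 = -4.720
ΔΔCt = -4.720 − (-1.220) = -3.500
Fold change = 2^(−(-3.500)) = 2^3.500 = 11.3137

11.314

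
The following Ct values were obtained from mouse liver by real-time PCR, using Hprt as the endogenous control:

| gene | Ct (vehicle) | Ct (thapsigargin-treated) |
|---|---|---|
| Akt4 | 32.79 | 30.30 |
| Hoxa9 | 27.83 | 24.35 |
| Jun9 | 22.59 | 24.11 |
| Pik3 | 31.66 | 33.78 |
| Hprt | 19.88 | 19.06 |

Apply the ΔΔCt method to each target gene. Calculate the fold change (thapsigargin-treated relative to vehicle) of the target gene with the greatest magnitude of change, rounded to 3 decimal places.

Akt4: ΔΔCt = (30.30−19.06) − (32.79−19.88) = 11.24 − 12.91 = -1.67; fold change = 2^1.67 = 3.182
Hoxa9: ΔΔCt = (24.35−19.06) − (27.83−19.88) = 5.29 − 7.95 = -2.66; fold change = 2^2.66 = 6.320
Jun9: ΔΔCt = (24.11−19.06) − (22.59−19.88) = 5.05 − 2.71 = 2.34; fold change = 2^-2.34 = 0.198
Pik3: ΔΔCt = (33.78−19.06) − (31.66−19.88) = 14.72 − 11.78 = 2.94; fold change = 2^-2.94 = 0.130
Pik3 has the largest |ΔΔCt| = 2.94.

0.130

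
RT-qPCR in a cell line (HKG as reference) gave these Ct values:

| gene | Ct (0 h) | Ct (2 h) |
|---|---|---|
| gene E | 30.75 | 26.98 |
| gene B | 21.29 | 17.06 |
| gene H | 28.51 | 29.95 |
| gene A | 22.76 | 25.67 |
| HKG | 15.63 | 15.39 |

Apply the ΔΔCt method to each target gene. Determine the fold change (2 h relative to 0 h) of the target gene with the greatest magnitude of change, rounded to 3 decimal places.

15.889

gene E: ΔΔCt = (26.98−15.39) − (30.75−15.63) = 11.59 − 15.12 = -3.53; fold change = 2^3.53 = 11.551
gene B: ΔΔCt = (17.06−15.39) − (21.29−15.63) = 1.67 − 5.66 = -3.99; fold change = 2^3.99 = 15.889
gene H: ΔΔCt = (29.95−15.39) − (28.51−15.63) = 14.56 − 12.88 = 1.68; fold change = 2^-1.68 = 0.312
gene A: ΔΔCt = (25.67−15.39) − (22.76−15.63) = 10.28 − 7.13 = 3.15; fold change = 2^-3.15 = 0.113
gene B has the largest |ΔΔCt| = 3.99.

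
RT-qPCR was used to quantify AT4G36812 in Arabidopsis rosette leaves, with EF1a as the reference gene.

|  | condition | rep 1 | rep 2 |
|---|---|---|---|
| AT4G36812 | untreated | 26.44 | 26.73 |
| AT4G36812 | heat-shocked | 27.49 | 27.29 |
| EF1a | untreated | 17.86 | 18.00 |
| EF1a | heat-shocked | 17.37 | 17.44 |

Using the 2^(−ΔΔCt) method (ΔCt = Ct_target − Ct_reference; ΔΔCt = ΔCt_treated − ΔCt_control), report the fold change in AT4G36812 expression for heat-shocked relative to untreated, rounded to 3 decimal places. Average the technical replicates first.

Mean Ct: AT4G36812 untreated 26.585; AT4G36812 heat-shocked 27.390; EF1a untreated 17.930; EF1a heat-shocked 17.405
ΔCt(untreated) = 26.585 − 17.930 = 8.655
ΔCt(heat-shocked) = 27.390 − 17.405 = 9.985
ΔΔCt = 9.985 − 8.655 = 1.330
Fold change = 2^(−1.330) = 0.3978

0.398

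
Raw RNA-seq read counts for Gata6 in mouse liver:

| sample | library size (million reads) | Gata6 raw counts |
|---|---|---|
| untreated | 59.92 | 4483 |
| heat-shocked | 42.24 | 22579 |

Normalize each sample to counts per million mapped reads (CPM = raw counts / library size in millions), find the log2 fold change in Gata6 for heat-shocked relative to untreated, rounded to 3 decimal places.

2.837

CPM(untreated) = 4483 / 59.92 = 74.8164
CPM(heat-shocked) = 22579 / 42.24 = 534.5407
Fold change = 534.5407 / 74.8164 = 7.14470
log2(7.14470) = 2.8369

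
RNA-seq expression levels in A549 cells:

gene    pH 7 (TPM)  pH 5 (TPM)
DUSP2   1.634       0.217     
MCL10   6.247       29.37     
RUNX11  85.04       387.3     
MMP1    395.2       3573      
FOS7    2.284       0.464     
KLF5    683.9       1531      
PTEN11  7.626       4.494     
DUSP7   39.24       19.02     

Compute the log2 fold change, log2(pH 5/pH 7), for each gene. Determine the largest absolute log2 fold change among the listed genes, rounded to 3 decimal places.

log2(0.217/1.634) = -2.913  (DUSP2)
log2(29.37/6.247) = 2.233  (MCL10)
log2(387.3/85.04) = 2.187  (RUNX11)
log2(3573/395.2) = 3.176  (MMP1)
log2(0.464/2.284) = -2.299  (FOS7)
log2(1531/683.9) = 1.163  (KLF5)
log2(4.494/7.626) = -0.763  (PTEN11)
log2(19.02/39.24) = -1.045  (DUSP7)
The largest magnitude belongs to MMP1.

3.176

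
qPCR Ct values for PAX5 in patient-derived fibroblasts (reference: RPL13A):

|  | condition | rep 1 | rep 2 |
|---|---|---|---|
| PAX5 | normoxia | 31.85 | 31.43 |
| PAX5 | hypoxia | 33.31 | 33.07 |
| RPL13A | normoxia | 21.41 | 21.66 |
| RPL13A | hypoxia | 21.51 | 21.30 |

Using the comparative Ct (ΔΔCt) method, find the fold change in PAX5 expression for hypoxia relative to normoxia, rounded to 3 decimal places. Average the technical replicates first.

0.312

Mean Ct: PAX5 normoxia 31.640; PAX5 hypoxia 33.190; RPL13A normoxia 21.535; RPL13A hypoxia 21.405
ΔCt(normoxia) = 31.640 − 21.535 = 10.105
ΔCt(hypoxia) = 33.190 − 21.405 = 11.785
ΔΔCt = 11.785 − 10.105 = 1.680
Fold change = 2^(−1.680) = 0.3121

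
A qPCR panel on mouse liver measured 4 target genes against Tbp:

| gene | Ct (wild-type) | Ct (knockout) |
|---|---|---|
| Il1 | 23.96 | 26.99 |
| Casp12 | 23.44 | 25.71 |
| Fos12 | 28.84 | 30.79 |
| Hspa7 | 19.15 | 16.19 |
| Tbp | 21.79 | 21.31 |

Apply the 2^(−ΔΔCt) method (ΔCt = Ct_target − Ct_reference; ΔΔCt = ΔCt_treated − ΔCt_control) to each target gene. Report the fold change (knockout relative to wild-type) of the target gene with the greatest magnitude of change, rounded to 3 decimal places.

0.088

Il1: ΔΔCt = (26.99−21.31) − (23.96−21.79) = 5.68 − 2.17 = 3.51; fold change = 2^-3.51 = 0.088
Casp12: ΔΔCt = (25.71−21.31) − (23.44−21.79) = 4.40 − 1.65 = 2.75; fold change = 2^-2.75 = 0.149
Fos12: ΔΔCt = (30.79−21.31) − (28.84−21.79) = 9.48 − 7.05 = 2.43; fold change = 2^-2.43 = 0.186
Hspa7: ΔΔCt = (16.19−21.31) − (19.15−21.79) = -5.12 − (-2.64) = -2.48; fold change = 2^2.48 = 5.579
Il1 has the largest |ΔΔCt| = 3.51.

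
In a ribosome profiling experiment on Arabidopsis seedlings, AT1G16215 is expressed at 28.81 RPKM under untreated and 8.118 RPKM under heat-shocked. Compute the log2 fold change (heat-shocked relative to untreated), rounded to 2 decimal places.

Fold change = 8.118 / 28.81 = 0.2818
log2(0.2818) = -1.827

-1.83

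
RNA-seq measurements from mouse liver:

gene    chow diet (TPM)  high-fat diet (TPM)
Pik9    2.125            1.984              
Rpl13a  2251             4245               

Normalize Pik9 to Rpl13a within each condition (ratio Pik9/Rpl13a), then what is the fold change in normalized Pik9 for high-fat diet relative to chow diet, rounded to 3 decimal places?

Pik9/Rpl13a (chow diet) = 2.125 / 2251 = 0.00094402
Pik9/Rpl13a (high-fat diet) = 1.984 / 4245 = 0.00046737
Fold change = 0.00046737 / 0.00094402 = 0.4951

0.495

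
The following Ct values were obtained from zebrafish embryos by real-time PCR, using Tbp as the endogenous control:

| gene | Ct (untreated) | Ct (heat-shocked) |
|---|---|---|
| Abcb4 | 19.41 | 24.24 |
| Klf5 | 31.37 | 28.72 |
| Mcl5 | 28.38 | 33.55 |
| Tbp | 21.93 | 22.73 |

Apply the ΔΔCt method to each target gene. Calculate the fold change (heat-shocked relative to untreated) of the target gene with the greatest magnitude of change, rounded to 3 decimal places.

Abcb4: ΔΔCt = (24.24−22.73) − (19.41−21.93) = 1.51 − (-2.52) = 4.03; fold change = 2^-4.03 = 0.061
Klf5: ΔΔCt = (28.72−22.73) − (31.37−21.93) = 5.99 − 9.44 = -3.45; fold change = 2^3.45 = 10.928
Mcl5: ΔΔCt = (33.55−22.73) − (28.38−21.93) = 10.82 − 6.45 = 4.37; fold change = 2^-4.37 = 0.048
Mcl5 has the largest |ΔΔCt| = 4.37.

0.048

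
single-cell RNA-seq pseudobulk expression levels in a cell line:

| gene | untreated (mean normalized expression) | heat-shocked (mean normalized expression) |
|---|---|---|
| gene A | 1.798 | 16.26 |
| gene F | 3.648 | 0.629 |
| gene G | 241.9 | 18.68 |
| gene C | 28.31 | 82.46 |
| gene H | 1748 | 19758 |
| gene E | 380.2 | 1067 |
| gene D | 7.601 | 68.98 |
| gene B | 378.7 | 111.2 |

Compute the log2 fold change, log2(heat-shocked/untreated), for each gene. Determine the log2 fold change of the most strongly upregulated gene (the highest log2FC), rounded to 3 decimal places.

3.499

log2(16.26/1.798) = 3.177  (gene A)
log2(0.629/3.648) = -2.536  (gene F)
log2(18.68/241.9) = -3.695  (gene G)
log2(82.46/28.31) = 1.542  (gene C)
log2(19758/1748) = 3.499  (gene H)
log2(1067/380.2) = 1.489  (gene E)
log2(68.98/7.601) = 3.182  (gene D)
log2(111.2/378.7) = -1.768  (gene B)
gene H is most strongly upregulated.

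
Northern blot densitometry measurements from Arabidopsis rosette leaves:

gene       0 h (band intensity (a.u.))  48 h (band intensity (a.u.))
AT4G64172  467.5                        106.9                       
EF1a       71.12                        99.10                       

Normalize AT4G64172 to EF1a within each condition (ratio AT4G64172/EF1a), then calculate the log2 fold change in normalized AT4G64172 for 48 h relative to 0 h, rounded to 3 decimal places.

AT4G64172/EF1a (0 h) = 467.5 / 71.12 = 6.5734
AT4G64172/EF1a (48 h) = 106.9 / 99.10 = 1.0787
Fold change = 1.0787 / 6.5734 = 0.1641
log2(0.1641) = -2.6073

-2.607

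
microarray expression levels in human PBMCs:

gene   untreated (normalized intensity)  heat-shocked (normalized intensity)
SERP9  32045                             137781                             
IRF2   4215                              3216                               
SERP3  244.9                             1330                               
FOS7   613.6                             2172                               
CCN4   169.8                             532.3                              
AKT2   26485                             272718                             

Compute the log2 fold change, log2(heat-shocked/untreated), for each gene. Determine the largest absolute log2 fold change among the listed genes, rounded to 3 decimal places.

3.364

log2(137781/32045) = 2.104  (SERP9)
log2(3216/4215) = -0.390  (IRF2)
log2(1330/244.9) = 2.441  (SERP3)
log2(2172/613.6) = 1.824  (FOS7)
log2(532.3/169.8) = 1.648  (CCN4)
log2(272718/26485) = 3.364  (AKT2)
The largest magnitude belongs to AKT2.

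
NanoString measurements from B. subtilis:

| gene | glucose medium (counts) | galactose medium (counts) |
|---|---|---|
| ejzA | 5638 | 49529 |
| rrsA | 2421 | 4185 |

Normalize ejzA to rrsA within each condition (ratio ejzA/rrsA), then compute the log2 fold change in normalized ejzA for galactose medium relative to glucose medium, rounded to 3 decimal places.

2.345

ejzA/rrsA (glucose medium) = 5638 / 2421 = 2.3288
ejzA/rrsA (galactose medium) = 49529 / 4185 = 11.835
Fold change = 11.835 / 2.3288 = 5.0820
log2(5.0820) = 2.3454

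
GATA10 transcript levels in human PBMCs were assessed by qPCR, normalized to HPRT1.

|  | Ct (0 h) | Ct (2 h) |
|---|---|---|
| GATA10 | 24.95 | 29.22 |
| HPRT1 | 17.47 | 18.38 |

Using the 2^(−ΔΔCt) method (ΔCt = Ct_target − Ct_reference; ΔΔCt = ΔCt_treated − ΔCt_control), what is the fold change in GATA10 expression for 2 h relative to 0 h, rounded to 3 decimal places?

0.097

ΔCt(0 h) = 24.950 − 17.470 = 7.480
ΔCt(2 h) = 29.220 − 18.380 = 10.840
ΔΔCt = 10.840 − 7.480 = 3.360
Fold change = 2^(−3.360) = 0.0974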